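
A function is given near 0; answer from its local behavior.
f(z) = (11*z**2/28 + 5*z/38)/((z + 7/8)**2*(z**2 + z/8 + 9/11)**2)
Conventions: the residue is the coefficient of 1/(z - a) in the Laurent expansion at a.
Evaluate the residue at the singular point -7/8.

The residue is -59748832/885389607.

At the order-2 pole -7/8 set g(z) = (z - (-7/8))^2*f(z) = (11*z**2/28 + 5*z/38)/(z**2 + z/8 + 9/11)**2.
Order-2 pole: residue = g'(a); g'(-7/8) = -59748832/885389607, so the residue is -59748832/885389607.


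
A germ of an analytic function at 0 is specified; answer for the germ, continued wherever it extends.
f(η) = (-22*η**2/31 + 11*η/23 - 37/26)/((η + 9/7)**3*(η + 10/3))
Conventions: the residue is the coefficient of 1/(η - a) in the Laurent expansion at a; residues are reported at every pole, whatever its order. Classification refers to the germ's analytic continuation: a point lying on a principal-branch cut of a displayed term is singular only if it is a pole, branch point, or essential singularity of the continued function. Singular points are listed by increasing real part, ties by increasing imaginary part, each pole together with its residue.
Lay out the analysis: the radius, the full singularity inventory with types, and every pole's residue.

Denominator factor (η + 9/7)^3: pole of order 3 at -9/7, modulus 9/7.
Denominator factor (η + 10/3): pole of order 1 at -10/3, modulus 10/3.
The radius of convergence is the smallest modulus among the singular points: 9/7.
At the order-1 pole -10/3 set g(η) = (η - (-10/3))*f(η) = (-22*η**2/31 + 11*η/23 - 37/26)/(η + 9/7)**3.
Simple pole: residue = g(a) at a = -10/3, which is 1871760261/1473900766.
At the order-3 pole -9/7 set g(η) = (η - (-9/7))^3*f(η) = (-22*η**2/31 + 11*η/23 - 37/26)/(η + 10/3).
Order-3 pole: residue = g''(a)/2; g''(-9/7) = -1871760261/736950383, so the residue is -1871760261/1473900766.
List the singular points by increasing real part (a conjugate pair: the negative imaginary part first).

Radius of convergence at 0: 9/7.
At -10/3: a pole of order 1; residue 1871760261/1473900766.
At -9/7: a pole of order 3; residue -1871760261/1473900766.


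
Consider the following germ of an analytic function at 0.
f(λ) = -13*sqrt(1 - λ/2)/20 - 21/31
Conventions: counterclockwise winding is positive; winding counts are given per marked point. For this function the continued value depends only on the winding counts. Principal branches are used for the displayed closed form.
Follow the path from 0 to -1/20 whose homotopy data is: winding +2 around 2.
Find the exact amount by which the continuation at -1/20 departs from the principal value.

The rational part is single-valued and drops out of the difference; each branch term changes only by its own monodromy.
(-13/20)*sqrt(1 - λ/(2)): winding +2 is even, the square root returns to the same sheet, contribution 0.
Summing the contributions at λ = -1/20 gives 0.

Continued minus principal equals 0.


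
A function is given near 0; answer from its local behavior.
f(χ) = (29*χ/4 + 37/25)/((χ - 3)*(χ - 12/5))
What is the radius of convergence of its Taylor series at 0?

The radius of convergence is 12/5.

Denominator factor (χ - 3): pole of order 1 at 3, modulus 3.
Denominator factor (χ - 12/5): pole of order 1 at 12/5, modulus 12/5.
The radius of convergence is the smallest modulus among the singular points: 12/5.


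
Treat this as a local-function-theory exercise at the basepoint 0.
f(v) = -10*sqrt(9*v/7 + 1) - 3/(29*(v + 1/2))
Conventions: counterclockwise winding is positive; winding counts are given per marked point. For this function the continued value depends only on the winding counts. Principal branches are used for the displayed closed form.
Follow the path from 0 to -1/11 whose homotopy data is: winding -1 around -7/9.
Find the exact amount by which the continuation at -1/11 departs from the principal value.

Continued minus principal equals (40/77)*sqrt(1309).

The rational part is single-valued and drops out of the difference; each branch term changes only by its own monodromy.
(-10)*sqrt(1 - v/(-7/9)): winding -1 is odd, the square root flips sign, contributing -2*(-10)*sqrt(1 - (-1/11)/(-7/9)) = -2*(-10)*sqrt(68/77) = (40/77)*sqrt(1309).
Summing the contributions at v = -1/11 gives (40/77)*sqrt(1309).


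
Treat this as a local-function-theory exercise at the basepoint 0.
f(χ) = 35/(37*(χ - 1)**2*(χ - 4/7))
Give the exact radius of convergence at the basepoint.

The radius of convergence is 4/7.

Denominator factor (χ - 4/7): pole of order 1 at 4/7, modulus 4/7.
Denominator factor (χ - 1)^2: pole of order 2 at 1, modulus 1.
The radius of convergence is the smallest modulus among the singular points: 4/7.


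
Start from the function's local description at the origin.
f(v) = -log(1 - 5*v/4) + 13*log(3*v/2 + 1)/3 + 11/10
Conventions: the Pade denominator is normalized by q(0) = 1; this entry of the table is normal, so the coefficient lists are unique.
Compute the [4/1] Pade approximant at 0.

The Pade approximant has numerator coefficients [11/10, 4678087/499100, 189113/25760, -2464051/4791360, 251422081/76661760]; denominator coefficients [1, 36821/24955].

Taylor coefficients needed (expand at 0): a_0 = 11/10, a_1 = 31/4, a_2 = -131/32, a_3 = 1061/192, a_4 = -4991/1024, a_5 = 36821/5120.
Write the denominator as Q(v) = 1 + q1*v. Requiring Q*f - P = O(v^6) with deg P <= 4 kills the coefficients of v^5..v^5 in Q*f:
  v^5: a_5 + q1*a_4 = 0, i.e. 36821/5120 + (-4991/1024)*q1 = 0.
Solving this linear system: q1 = 36821/24955.
The numerator is Q*f truncated at degree 4: P0 = a_0 = 11/10; P1 = a_1 + q1*a_0 = 4678087/499100; P2 = a_2 + q1*a_1 = 189113/25760; P3 = a_3 + q1*a_2 = -2464051/4791360; P4 = a_4 + q1*a_3 = 251422081/76661760.


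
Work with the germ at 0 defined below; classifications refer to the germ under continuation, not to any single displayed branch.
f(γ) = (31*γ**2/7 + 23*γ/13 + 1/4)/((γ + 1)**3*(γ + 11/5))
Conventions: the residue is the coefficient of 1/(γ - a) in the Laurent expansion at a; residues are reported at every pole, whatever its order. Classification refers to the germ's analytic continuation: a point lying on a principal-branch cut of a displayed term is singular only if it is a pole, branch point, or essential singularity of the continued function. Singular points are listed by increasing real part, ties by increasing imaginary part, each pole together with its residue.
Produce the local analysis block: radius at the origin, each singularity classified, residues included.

Radius of convergence at 0: 1.
At -11/5: a pole of order 1; residue -269845/26208.
At -1: a pole of order 3; residue 269845/26208.

Denominator factor (γ + 11/5): pole of order 1 at -11/5, modulus 11/5.
Denominator factor (γ + 1)^3: pole of order 3 at -1, modulus 1.
The radius of convergence is the smallest modulus among the singular points: 1.
At the order-1 pole -11/5 set g(γ) = (γ - (-11/5))*f(γ) = (31*γ**2/7 + 23*γ/13 + 1/4)/(γ + 1)**3.
Simple pole: residue = g(a) at a = -11/5, which is -269845/26208.
At the order-3 pole -1 set g(γ) = (γ - (-1))^3*f(γ) = (31*γ**2/7 + 23*γ/13 + 1/4)/(γ + 11/5).
Order-3 pole: residue = g''(a)/2; g''(-1) = 269845/13104, so the residue is 269845/26208.
List the singular points by increasing real part (a conjugate pair: the negative imaginary part first).


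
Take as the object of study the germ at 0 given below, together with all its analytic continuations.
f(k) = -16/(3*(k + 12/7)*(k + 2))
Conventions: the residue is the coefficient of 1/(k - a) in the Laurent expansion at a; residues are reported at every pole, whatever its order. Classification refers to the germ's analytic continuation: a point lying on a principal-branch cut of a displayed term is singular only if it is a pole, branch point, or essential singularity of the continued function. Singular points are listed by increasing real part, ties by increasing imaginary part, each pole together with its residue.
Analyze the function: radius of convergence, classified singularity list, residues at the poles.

Denominator factor (k + 2): pole of order 1 at -2, modulus 2.
Denominator factor (k + 12/7): pole of order 1 at -12/7, modulus 12/7.
The radius of convergence is the smallest modulus among the singular points: 12/7.
At the order-1 pole -2 set g(k) = (k - (-2))*f(k) = -16/(3*(k + 12/7)).
Simple pole: residue = g(a) at a = -2, which is 56/3.
At the order-1 pole -12/7 set g(k) = (k - (-12/7))*f(k) = -16/(3*(k + 2)).
Simple pole: residue = g(a) at a = -12/7, which is -56/3.
List the singular points by increasing real part (a conjugate pair: the negative imaginary part first).

Radius of convergence at 0: 12/7.
At -2: a pole of order 1; residue 56/3.
At -12/7: a pole of order 1; residue -56/3.


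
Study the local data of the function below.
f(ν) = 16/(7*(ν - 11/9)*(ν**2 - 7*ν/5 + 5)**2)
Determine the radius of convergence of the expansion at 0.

The radius of convergence is 11/9.

Denominator factor (ν - 11/9): pole of order 1 at 11/9, modulus 11/9.
Denominator factor (ν**2 - 7*ν/5 + 5)^2: discriminant -451/25, complex-conjugate roots (7/10) + ((1/10)*sqrt(451))*i and (7/10) - ((1/10)*sqrt(451))*i; poles of order 2, moduli sqrt(5) and sqrt(5).
The radius of convergence is the smallest modulus among the singular points: 11/9.


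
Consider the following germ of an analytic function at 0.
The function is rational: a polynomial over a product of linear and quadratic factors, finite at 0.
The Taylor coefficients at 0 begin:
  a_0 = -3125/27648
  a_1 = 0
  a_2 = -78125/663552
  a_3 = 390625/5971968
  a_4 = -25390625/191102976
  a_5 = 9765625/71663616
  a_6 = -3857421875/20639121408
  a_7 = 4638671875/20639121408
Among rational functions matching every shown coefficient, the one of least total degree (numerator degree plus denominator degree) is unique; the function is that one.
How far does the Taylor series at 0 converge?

No rational of total degree below 4 reproduces all 8 coefficients; solving the [0/4] Pade equations on them gives f(β) = 5/(4*(β - 12/5)**3*(β + 4/5)), whose expansion matches every shown term.
Denominator factor (β + 4/5): pole of order 1 at -4/5, modulus 4/5.
Denominator factor (β - 12/5)^3: pole of order 3 at 12/5, modulus 12/5.
The radius of convergence is the smallest modulus among the singular points: 4/5.

The radius of convergence is 4/5.


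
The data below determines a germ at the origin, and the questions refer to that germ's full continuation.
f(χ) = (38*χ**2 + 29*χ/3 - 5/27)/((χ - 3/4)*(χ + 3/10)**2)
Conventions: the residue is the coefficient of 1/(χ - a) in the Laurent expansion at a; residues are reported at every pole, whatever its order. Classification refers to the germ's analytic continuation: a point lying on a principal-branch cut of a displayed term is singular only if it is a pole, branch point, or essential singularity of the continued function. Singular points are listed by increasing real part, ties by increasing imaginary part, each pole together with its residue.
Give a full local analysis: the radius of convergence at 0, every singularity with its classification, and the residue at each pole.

Denominator factor (χ + 3/10)^2: pole of order 2 at -3/10, modulus 3/10.
Denominator factor (χ - 3/4): pole of order 1 at 3/4, modulus 3/4.
The radius of convergence is the smallest modulus among the singular points: 3/10.
At the order-2 pole -3/10 set g(χ) = (χ - (-3/10))^2*f(χ) = (38*χ**2 + 29*χ/3 - 5/27)/(χ - 3/4).
Order-2 pole: residue = g'(a); g'(-3/10) = 145316/11907, so the residue is 145316/11907.
At the order-1 pole 3/4 set g(χ) = (χ - (3/4))*f(χ) = (38*χ**2 + 29*χ/3 - 5/27)/(χ + 3/10)**2.
Simple pole: residue = g(a) at a = 3/4, which is 307150/11907.
List the singular points by increasing real part (a conjugate pair: the negative imaginary part first).

Radius of convergence at 0: 3/10.
At -3/10: a pole of order 2; residue 145316/11907.
At 3/4: a pole of order 1; residue 307150/11907.


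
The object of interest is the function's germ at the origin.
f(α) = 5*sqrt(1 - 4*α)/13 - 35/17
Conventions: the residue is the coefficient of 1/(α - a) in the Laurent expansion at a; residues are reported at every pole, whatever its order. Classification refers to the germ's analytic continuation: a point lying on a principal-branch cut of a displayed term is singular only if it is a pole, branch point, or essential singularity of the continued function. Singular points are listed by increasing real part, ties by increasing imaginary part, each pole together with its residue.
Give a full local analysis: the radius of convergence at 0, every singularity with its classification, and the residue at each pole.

Branch term (5/13)*sqrt(1 - α/(1/4)): its argument vanishes at α = 1/4, a square-root branch point, modulus 1/4.
The radius of convergence is the smallest modulus among the singular points: 1/4.

Radius of convergence at 0: 1/4.
At 1/4: an algebraic (square-root) branch point.


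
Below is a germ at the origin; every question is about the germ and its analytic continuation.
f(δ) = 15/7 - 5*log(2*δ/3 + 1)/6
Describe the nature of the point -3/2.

The term (-5/6)*log(1 - δ/(-3/2)) has argument 1 - -3/2/(-3/2) = 0 at -3/2: a logarithmic (infinitely-sheeted) branch point; the remaining terms are analytic or single-valued there.

The point is a logarithmic branch point.


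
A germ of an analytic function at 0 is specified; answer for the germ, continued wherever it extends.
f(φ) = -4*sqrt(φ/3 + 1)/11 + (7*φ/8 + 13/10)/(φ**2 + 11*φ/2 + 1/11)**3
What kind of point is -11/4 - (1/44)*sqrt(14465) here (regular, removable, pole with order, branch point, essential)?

The point is a pole of order 3.

The denominator factor φ**2 + 11*φ/2 + 1/11 vanishes at -11/4 - (1/44)*sqrt(14465) and appears to the power 3; the numerator there equals -177/160 - (7/352)*sqrt(14465), nonzero, and no other factor vanishes.
The branch terms are analytic at this point.
Hence a pole whose order is the multiplicity, 3.


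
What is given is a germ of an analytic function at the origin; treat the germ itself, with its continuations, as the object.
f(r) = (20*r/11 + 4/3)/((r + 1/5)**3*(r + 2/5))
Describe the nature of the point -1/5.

The point is a pole of order 3.

The denominator factor r + 1/5 vanishes at -1/5 and appears to the power 3; the numerator there equals 32/33, nonzero, and no other factor vanishes.
Hence a pole whose order is the multiplicity, 3.


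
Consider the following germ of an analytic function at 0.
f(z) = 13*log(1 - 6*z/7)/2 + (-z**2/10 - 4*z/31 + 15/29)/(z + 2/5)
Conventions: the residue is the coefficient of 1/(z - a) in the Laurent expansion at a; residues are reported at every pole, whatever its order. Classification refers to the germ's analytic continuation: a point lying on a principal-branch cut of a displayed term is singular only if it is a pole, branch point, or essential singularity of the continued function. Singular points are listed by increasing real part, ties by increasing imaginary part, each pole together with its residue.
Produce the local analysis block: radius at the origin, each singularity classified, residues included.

Denominator factor (z + 2/5): pole of order 1 at -2/5, modulus 2/5.
Branch term (13/2)*log(1 - z/(7/6)): its argument vanishes at z = 7/6, a logarithmic branch point, modulus 7/6.
The radius of convergence is the smallest modulus among the singular points: 2/5.
The branch term is analytic at -2/5 and contributes nothing to the residue; only the rational part matters.
At the order-1 pole -2/5 set g(z) = (z - (-2/5))*(rational part) = -z**2/10 - 4*z/31 + 15/29.
Simple pole: residue = g(a) at a = -2/5, which is 62127/112375.
List the singular points by increasing real part (a conjugate pair: the negative imaginary part first).

Radius of convergence at 0: 2/5.
At -2/5: a pole of order 1; residue 62127/112375.
At 7/6: a logarithmic branch point.


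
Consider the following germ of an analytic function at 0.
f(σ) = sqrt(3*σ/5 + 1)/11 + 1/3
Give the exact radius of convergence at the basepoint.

Branch term (1/11)*sqrt(1 - σ/(-5/3)): its argument vanishes at σ = -5/3, a square-root branch point, modulus 5/3.
The radius of convergence is the smallest modulus among the singular points: 5/3.

The radius of convergence is 5/3.


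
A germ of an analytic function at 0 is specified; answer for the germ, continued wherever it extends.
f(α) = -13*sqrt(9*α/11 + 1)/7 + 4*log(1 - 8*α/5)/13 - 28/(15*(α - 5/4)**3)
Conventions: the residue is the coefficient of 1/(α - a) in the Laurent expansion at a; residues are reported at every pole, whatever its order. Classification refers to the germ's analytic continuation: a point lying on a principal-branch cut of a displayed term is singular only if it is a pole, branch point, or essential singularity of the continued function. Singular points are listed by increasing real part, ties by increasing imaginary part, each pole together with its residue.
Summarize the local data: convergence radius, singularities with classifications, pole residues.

Denominator factor (α - 5/4)^3: pole of order 3 at 5/4, modulus 5/4.
Branch term (4/13)*log(1 - α/(5/8)): its argument vanishes at α = 5/8, a logarithmic branch point, modulus 5/8.
Branch term (-13/7)*sqrt(1 - α/(-11/9)): its argument vanishes at α = -11/9, a square-root branch point, modulus 11/9.
The radius of convergence is the smallest modulus among the singular points: 5/8.
The branch terms are analytic at 5/4 and contribute nothing to the residue; only the rational part matters.
At the order-3 pole 5/4 set g(α) = (α - (5/4))^3*(rational part) = -28/15.
Order-3 pole: residue = g''(a)/2; g''(5/4) = 0, so the residue is 0.
List the singular points by increasing real part (a conjugate pair: the negative imaginary part first).

Radius of convergence at 0: 5/8.
At -11/9: an algebraic (square-root) branch point.
At 5/8: a logarithmic branch point.
At 5/4: a pole of order 3; residue 0.


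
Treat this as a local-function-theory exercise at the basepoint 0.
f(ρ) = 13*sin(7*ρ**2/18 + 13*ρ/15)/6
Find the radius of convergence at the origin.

The radius of convergence is infinite.

The factor -sin(7*ρ**2/18 + 13*ρ/15) is entire and contributes no finite singular point.
The polynomial part has no poles.
No finite singular points: the Taylor series at 0 converges everywhere.


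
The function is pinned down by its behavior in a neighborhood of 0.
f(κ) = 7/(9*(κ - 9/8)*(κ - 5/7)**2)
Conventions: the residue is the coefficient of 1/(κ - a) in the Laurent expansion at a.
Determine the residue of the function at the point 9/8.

The residue is 21952/4761.

At the order-1 pole 9/8 set g(κ) = (κ - (9/8))*f(κ) = 7/(9*(κ - 5/7)**2).
Simple pole: residue = g(a) at a = 9/8, which is 21952/4761.


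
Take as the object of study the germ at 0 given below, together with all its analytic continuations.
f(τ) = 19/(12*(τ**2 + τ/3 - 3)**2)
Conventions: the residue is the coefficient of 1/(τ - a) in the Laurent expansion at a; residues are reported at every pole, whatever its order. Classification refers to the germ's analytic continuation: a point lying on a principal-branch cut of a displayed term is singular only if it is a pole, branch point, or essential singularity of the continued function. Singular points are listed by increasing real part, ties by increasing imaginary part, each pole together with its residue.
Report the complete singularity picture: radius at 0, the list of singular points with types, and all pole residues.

Radius of convergence at 0: -1/6 + (1/6)*sqrt(109).
At -1/6 - (1/6)*sqrt(109): a pole of order 2; residue (171/23762)*sqrt(109).
At -1/6 + (1/6)*sqrt(109): a pole of order 2; residue -(171/23762)*sqrt(109).

Denominator factor (τ**2 + τ/3 - 3)^2: discriminant 109/9, real irrational roots -1/6 + (1/6)*sqrt(109) and -1/6 - (1/6)*sqrt(109); poles of order 2, moduli -1/6 + (1/6)*sqrt(109) and 1/6 + (1/6)*sqrt(109).
The radius of convergence is the smallest modulus among the singular points: -1/6 + (1/6)*sqrt(109).
The factor τ**2 + τ/3 - 3 splits as (τ - a)(τ - a') with a = -1/6 - (1/6)*sqrt(109), a' = -1/6 + (1/6)*sqrt(109). At the order-2 pole a set g(τ) = (τ - a)^2*f(τ) = [19/12] / (τ - a')^2.
Order-2 pole: residue = g'(a); g'(-1/6 - (1/6)*sqrt(109)) = (171/23762)*sqrt(109), so the residue is (171/23762)*sqrt(109).
The factor τ**2 + τ/3 - 3 splits as (τ - a)(τ - a') with a = -1/6 + (1/6)*sqrt(109), a' = -1/6 - (1/6)*sqrt(109). At the order-2 pole a set g(τ) = (τ - a)^2*f(τ) = [19/12] / (τ - a')^2.
Order-2 pole: residue = g'(a); g'(-1/6 + (1/6)*sqrt(109)) = -(171/23762)*sqrt(109), so the residue is -(171/23762)*sqrt(109).
List the singular points by increasing real part (a conjugate pair: the negative imaginary part first).


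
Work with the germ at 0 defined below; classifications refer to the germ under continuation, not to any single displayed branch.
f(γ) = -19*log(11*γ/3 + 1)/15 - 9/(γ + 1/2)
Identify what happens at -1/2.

The point is a pole of order 1.

The denominator factor γ + 1/2 vanishes at -1/2 and appears to the power 1; the numerator there equals -9, nonzero, and no other factor vanishes.
The branch terms are analytic at this point.
Hence a pole whose order is the multiplicity, 1.


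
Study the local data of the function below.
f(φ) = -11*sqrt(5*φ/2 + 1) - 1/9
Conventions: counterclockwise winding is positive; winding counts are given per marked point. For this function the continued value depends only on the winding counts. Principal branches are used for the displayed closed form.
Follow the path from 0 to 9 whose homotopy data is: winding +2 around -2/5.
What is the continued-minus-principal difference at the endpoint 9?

The rational part is single-valued and drops out of the difference; each branch term changes only by its own monodromy.
(-11)*sqrt(1 - φ/(-2/5)): winding +2 is even, the square root returns to the same sheet, contribution 0.
Summing the contributions at φ = 9 gives 0.

Continued minus principal equals 0.


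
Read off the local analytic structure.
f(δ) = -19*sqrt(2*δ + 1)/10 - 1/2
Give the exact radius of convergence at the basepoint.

The radius of convergence is 1/2.

Branch term (-19/10)*sqrt(1 - δ/(-1/2)): its argument vanishes at δ = -1/2, a square-root branch point, modulus 1/2.
The radius of convergence is the smallest modulus among the singular points: 1/2.


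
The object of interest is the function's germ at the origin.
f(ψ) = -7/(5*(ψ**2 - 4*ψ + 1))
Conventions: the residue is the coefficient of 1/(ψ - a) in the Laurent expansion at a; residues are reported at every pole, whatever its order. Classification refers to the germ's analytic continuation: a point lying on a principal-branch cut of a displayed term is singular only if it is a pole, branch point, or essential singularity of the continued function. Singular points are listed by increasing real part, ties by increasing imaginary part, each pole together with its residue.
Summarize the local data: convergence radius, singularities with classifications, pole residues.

Radius of convergence at 0: 2 - sqrt(3).
At 2 - sqrt(3): a pole of order 1; residue (7/30)*sqrt(3).
At 2 + sqrt(3): a pole of order 1; residue -(7/30)*sqrt(3).

Denominator factor (ψ**2 - 4*ψ + 1): discriminant 12, real irrational roots 2 + sqrt(3) and 2 - sqrt(3); poles of order 1, moduli 2 + sqrt(3) and 2 - sqrt(3).
The radius of convergence is the smallest modulus among the singular points: 2 - sqrt(3).
The factor ψ**2 - 4*ψ + 1 splits as (ψ - a)(ψ - a') with a = 2 - sqrt(3), a' = 2 + sqrt(3). At the order-1 pole a set g(ψ) = (ψ - a)*f(ψ) = [-7/5] / (ψ - a').
Simple pole: residue = g(a) at a = 2 - sqrt(3), which is (7/30)*sqrt(3).
The factor ψ**2 - 4*ψ + 1 splits as (ψ - a)(ψ - a') with a = 2 + sqrt(3), a' = 2 - sqrt(3). At the order-1 pole a set g(ψ) = (ψ - a)*f(ψ) = [-7/5] / (ψ - a').
Simple pole: residue = g(a) at a = 2 + sqrt(3), which is -(7/30)*sqrt(3).
List the singular points by increasing real part (a conjugate pair: the negative imaginary part first).


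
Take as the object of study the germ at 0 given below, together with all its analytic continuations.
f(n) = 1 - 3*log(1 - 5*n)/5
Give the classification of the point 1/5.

The term (-3/5)*log(1 - n/(1/5)) has argument 1 - 1/5/(1/5) = 0 at 1/5: a logarithmic (infinitely-sheeted) branch point; the remaining terms are analytic or single-valued there.

The point is a logarithmic branch point.


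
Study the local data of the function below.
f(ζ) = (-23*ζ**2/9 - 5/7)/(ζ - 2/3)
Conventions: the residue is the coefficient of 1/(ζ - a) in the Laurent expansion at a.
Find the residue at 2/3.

The residue is -1049/567.

At the order-1 pole 2/3 set g(ζ) = (ζ - (2/3))*f(ζ) = -23*ζ**2/9 - 5/7.
Simple pole: residue = g(a) at a = 2/3, which is -1049/567.


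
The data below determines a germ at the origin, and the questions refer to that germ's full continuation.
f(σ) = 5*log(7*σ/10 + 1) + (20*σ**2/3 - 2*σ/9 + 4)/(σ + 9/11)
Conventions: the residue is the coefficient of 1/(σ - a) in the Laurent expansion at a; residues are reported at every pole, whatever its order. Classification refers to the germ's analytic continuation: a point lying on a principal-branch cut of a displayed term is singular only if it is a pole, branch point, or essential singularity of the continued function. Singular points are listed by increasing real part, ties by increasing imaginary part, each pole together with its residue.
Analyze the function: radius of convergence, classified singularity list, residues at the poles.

Radius of convergence at 0: 9/11.
At -10/7: a logarithmic branch point.
At -9/11: a pole of order 1; residue 1046/121.

Denominator factor (σ + 9/11): pole of order 1 at -9/11, modulus 9/11.
Branch term (5)*log(1 - σ/(-10/7)): its argument vanishes at σ = -10/7, a logarithmic branch point, modulus 10/7.
The radius of convergence is the smallest modulus among the singular points: 9/11.
The branch term is analytic at -9/11 and contributes nothing to the residue; only the rational part matters.
At the order-1 pole -9/11 set g(σ) = (σ - (-9/11))*(rational part) = 20*σ**2/3 - 2*σ/9 + 4.
Simple pole: residue = g(a) at a = -9/11, which is 1046/121.
List the singular points by increasing real part (a conjugate pair: the negative imaginary part first).


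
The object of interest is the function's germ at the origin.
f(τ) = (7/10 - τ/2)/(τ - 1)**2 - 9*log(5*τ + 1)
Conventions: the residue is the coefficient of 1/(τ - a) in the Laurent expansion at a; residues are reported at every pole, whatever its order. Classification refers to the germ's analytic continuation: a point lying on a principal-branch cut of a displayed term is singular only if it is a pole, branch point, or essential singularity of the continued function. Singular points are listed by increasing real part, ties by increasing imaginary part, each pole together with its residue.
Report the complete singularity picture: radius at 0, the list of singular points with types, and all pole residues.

Denominator factor (τ - 1)^2: pole of order 2 at 1, modulus 1.
Branch term (-9)*log(1 - τ/(-1/5)): its argument vanishes at τ = -1/5, a logarithmic branch point, modulus 1/5.
The radius of convergence is the smallest modulus among the singular points: 1/5.
The branch term is analytic at 1 and contributes nothing to the residue; only the rational part matters.
At the order-2 pole 1 set g(τ) = (τ - (1))^2*(rational part) = 7/10 - τ/2.
Order-2 pole: residue = g'(a); g'(1) = -1/2, so the residue is -1/2.
List the singular points by increasing real part (a conjugate pair: the negative imaginary part first).

Radius of convergence at 0: 1/5.
At -1/5: a logarithmic branch point.
At 1: a pole of order 2; residue -1/2.


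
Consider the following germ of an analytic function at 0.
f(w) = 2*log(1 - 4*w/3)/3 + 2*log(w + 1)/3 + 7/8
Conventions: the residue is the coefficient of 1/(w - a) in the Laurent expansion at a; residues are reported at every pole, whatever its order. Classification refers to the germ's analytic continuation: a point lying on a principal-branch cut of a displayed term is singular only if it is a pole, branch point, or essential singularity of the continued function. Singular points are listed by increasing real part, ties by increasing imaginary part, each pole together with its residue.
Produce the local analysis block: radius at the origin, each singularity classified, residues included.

Branch term (2/3)*log(1 - w/(3/4)): its argument vanishes at w = 3/4, a logarithmic branch point, modulus 3/4.
Branch term (2/3)*log(1 - w/(-1)): its argument vanishes at w = -1, a logarithmic branch point, modulus 1.
The radius of convergence is the smallest modulus among the singular points: 3/4.
List the singular points by increasing real part (a conjugate pair: the negative imaginary part first).

Radius of convergence at 0: 3/4.
At -1: a logarithmic branch point.
At 3/4: a logarithmic branch point.


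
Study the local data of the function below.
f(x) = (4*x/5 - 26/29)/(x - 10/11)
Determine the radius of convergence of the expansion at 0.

The radius of convergence is 10/11.

Denominator factor (x - 10/11): pole of order 1 at 10/11, modulus 10/11.
The radius of convergence is the smallest modulus among the singular points: 10/11.


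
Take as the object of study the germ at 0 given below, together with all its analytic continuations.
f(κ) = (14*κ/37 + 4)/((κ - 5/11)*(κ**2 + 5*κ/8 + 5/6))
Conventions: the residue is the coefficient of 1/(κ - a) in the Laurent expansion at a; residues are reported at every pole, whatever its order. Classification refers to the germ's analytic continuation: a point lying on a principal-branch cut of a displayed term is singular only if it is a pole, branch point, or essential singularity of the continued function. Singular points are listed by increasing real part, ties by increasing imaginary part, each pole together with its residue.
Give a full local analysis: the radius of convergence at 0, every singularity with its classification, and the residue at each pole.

Radius of convergence at 0: 5/11.
At (-5/16) - ((1/48)*sqrt(1695))*i: a pole of order 1; residue (-224136/142265) - ((464024/16075945)*sqrt(1695))*i.
At (-5/16) + ((1/48)*sqrt(1695))*i: a pole of order 1; residue (-224136/142265) + ((464024/16075945)*sqrt(1695))*i.
At 5/11: a pole of order 1; residue 448272/142265.


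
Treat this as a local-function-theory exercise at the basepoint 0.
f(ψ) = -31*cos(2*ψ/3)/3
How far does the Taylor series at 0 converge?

The radius of convergence is infinite.

The factor cos(2*ψ/3) is entire and contributes no finite singular point.
The polynomial part has no poles.
No finite singular points: the Taylor series at 0 converges everywhere.


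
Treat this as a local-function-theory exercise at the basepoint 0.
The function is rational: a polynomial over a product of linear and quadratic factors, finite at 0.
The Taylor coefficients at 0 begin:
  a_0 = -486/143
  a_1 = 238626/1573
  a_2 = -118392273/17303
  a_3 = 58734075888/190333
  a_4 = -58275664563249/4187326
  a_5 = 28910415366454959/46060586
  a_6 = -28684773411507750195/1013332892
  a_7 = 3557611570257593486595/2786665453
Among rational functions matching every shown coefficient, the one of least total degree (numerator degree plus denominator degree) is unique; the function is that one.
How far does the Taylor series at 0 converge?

The radius of convergence is -5 + (1/3)*sqrt(227).

No rational of total degree below 3 reproduces all 8 coefficients; solving the [0/3] Pade equations on them gives f(h) = -27/(13*(h - 11/4)*(h**2 - 10*h - 2/9)), whose expansion matches every shown term.
Denominator factor (h**2 - 10*h - 2/9): discriminant 908/9, real irrational roots 5 + (1/3)*sqrt(227) and 5 - (1/3)*sqrt(227); poles of order 1, moduli 5 + (1/3)*sqrt(227) and -5 + (1/3)*sqrt(227).
Denominator factor (h - 11/4): pole of order 1 at 11/4, modulus 11/4.
The radius of convergence is the smallest modulus among the singular points: -5 + (1/3)*sqrt(227).


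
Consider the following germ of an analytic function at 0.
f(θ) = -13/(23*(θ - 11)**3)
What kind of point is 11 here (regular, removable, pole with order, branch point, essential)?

The denominator factor θ - 11 vanishes at 11 and appears to the power 3; the numerator there equals -13/23, nonzero, and no other factor vanishes.
Hence a pole whose order is the multiplicity, 3.

The point is a pole of order 3.


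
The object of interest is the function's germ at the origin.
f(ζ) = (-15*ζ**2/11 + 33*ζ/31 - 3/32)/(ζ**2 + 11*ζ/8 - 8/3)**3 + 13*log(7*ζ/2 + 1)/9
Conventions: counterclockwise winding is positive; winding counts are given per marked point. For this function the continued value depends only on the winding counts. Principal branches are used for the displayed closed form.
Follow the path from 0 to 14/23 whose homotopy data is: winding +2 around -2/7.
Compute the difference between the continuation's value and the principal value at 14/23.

Continued minus principal equals (52/9)*pi*i.

The rational part is single-valued and drops out of the difference; each branch term changes only by its own monodromy.
(13/9)*log(1 - ζ/(-2/7)): each positive loop around -2/7 adds 2*pi*i to the log, so winding +2 contributes (13/9)*(2)*2*pi*i = (52/9)*pi*i.
Summing the contributions at ζ = 14/23 gives (52/9)*pi*i.


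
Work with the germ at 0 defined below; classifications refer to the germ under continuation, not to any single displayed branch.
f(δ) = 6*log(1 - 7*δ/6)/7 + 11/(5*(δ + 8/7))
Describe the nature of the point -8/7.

The denominator factor δ + 8/7 vanishes at -8/7 and appears to the power 1; the numerator there equals 11/5, nonzero, and no other factor vanishes.
The branch terms are analytic at this point.
Hence a pole whose order is the multiplicity, 1.

The point is a pole of order 1.


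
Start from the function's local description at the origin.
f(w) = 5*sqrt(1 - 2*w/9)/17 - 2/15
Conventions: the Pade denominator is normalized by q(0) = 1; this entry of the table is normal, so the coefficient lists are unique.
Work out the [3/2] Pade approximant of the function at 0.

Taylor coefficients needed (expand at 0): a_0 = 41/255, a_1 = -5/153, a_2 = -5/2754, a_3 = -5/24786, a_4 = -25/892296, a_5 = -35/8030664.
Write the denominator as Q(w) = 1 + q1*w + q2*w^2. Requiring Q*f - P = O(w^6) with deg P <= 3 kills the coefficients of w^4..w^5 in Q*f:
  w^4: a_4 + q1*a_3 + q2*a_2 = 0, i.e. -25/892296 + (-5/24786)*q1 + (-5/2754)*q2 = 0.
  w^5: a_5 + q1*a_4 + q2*a_3 = 0, i.e. -35/8030664 + (-25/892296)*q1 + (-5/24786)*q2 = 0.
Solving this linear system: q1 = -2/9, q2 = 1/108.
The numerator is Q*f truncated at degree 3: P0 = a_0 = 41/255; P1 = a_1 + q1*a_0 = -157/2295; P2 = a_2 + q1*a_1 + q2*a_0 = 191/27540; P3 = a_3 + q1*a_2 + q2*a_1 = -5/49572.

The Pade approximant has numerator coefficients [41/255, -157/2295, 191/27540, -5/49572]; denominator coefficients [1, -2/9, 1/108].


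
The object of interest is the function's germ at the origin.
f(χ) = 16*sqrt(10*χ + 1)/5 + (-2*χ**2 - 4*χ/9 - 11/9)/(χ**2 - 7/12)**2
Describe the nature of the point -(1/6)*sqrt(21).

The denominator factor χ**2 - 7/12 vanishes at -(1/6)*sqrt(21) and appears to the power 2; the numerator there equals -43/18 + (2/27)*sqrt(21), nonzero, and no other factor vanishes.
The branch terms are analytic at this point.
Hence a pole whose order is the multiplicity, 2.

The point is a pole of order 2.


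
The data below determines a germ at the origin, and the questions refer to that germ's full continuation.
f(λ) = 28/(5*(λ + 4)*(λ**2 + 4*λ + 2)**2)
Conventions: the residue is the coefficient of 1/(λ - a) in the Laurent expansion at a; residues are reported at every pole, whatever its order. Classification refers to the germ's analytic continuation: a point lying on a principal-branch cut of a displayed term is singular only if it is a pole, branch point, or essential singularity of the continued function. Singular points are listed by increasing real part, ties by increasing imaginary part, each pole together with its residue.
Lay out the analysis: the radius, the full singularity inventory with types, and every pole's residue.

Radius of convergence at 0: 2 - sqrt(2).
At -4: a pole of order 1; residue 7/5.
At -2 - sqrt(2): a pole of order 2; residue -7/10 - (7/20)*sqrt(2).
At -2 + sqrt(2): a pole of order 2; residue -7/10 + (7/20)*sqrt(2).

Denominator factor (λ + 4): pole of order 1 at -4, modulus 4.
Denominator factor (λ**2 + 4*λ + 2)^2: discriminant 8, real irrational roots -2 + sqrt(2) and -2 - sqrt(2); poles of order 2, moduli 2 - sqrt(2) and 2 + sqrt(2).
The radius of convergence is the smallest modulus among the singular points: 2 - sqrt(2).
At the order-1 pole -4 set g(λ) = (λ - (-4))*f(λ) = 28/(5*(λ**2 + 4*λ + 2)**2).
Simple pole: residue = g(a) at a = -4, which is 7/5.
The factor λ**2 + 4*λ + 2 splits as (λ - a)(λ - a') with a = -2 - sqrt(2), a' = -2 + sqrt(2). At the order-2 pole a set g(λ) = (λ - a)^2*f(λ) = [28/(5*(λ + 4))] / (λ - a')^2.
Order-2 pole: residue = g'(a); g'(-2 - sqrt(2)) = -7/10 - (7/20)*sqrt(2), so the residue is -7/10 - (7/20)*sqrt(2).
The factor λ**2 + 4*λ + 2 splits as (λ - a)(λ - a') with a = -2 + sqrt(2), a' = -2 - sqrt(2). At the order-2 pole a set g(λ) = (λ - a)^2*f(λ) = [28/(5*(λ + 4))] / (λ - a')^2.
Order-2 pole: residue = g'(a); g'(-2 + sqrt(2)) = -7/10 + (7/20)*sqrt(2), so the residue is -7/10 + (7/20)*sqrt(2).
List the singular points by increasing real part (a conjugate pair: the negative imaginary part first).


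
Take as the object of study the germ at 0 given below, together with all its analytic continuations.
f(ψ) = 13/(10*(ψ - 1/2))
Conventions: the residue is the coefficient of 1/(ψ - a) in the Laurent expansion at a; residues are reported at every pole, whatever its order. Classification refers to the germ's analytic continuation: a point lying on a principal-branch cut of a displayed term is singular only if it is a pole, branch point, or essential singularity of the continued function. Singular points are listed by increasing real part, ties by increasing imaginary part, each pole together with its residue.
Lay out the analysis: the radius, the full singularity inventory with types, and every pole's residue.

Radius of convergence at 0: 1/2.
At 1/2: a pole of order 1; residue 13/10.

Denominator factor (ψ - 1/2): pole of order 1 at 1/2, modulus 1/2.
The radius of convergence is the smallest modulus among the singular points: 1/2.
At the order-1 pole 1/2 set g(ψ) = (ψ - (1/2))*f(ψ) = 13/10.
Simple pole: residue = g(a) at a = 1/2, which is 13/10.


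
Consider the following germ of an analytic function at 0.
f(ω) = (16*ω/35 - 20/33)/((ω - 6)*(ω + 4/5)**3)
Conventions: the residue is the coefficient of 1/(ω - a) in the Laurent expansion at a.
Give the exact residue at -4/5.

The residue is -15425/2269806.

At the order-3 pole -4/5 set g(ω) = (ω - (-4/5))^3*f(ω) = (16*ω/35 - 20/33)/(ω - 6).
Order-3 pole: residue = g''(a)/2; g''(-4/5) = -15425/1134903, so the residue is -15425/2269806.


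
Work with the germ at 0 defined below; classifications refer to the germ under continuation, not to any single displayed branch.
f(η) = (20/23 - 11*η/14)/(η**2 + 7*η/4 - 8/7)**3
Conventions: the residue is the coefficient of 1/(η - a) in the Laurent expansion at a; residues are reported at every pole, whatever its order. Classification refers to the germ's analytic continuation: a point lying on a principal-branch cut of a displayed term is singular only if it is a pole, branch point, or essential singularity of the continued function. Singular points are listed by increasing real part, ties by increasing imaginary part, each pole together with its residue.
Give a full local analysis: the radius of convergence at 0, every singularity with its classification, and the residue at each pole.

Radius of convergence at 0: -7/8 + (3/56)*sqrt(665).
At -7/8 - (3/56)*sqrt(665): a pole of order 3; residue -(1197952/532429875)*sqrt(665).
At -7/8 + (3/56)*sqrt(665): a pole of order 3; residue (1197952/532429875)*sqrt(665).

Denominator factor (η**2 + 7*η/4 - 8/7)^3: discriminant 855/112, real irrational roots -7/8 + (3/56)*sqrt(665) and -7/8 - (3/56)*sqrt(665); poles of order 3, moduli -7/8 + (3/56)*sqrt(665) and 7/8 + (3/56)*sqrt(665).
The radius of convergence is the smallest modulus among the singular points: -7/8 + (3/56)*sqrt(665).
The factor η**2 + 7*η/4 - 8/7 splits as (η - a)(η - a') with a = -7/8 - (3/56)*sqrt(665), a' = -7/8 + (3/56)*sqrt(665). At the order-3 pole a set g(η) = (η - a)^3*f(η) = [20/23 - 11*η/14] / (η - a')^3.
Order-3 pole: residue = g''(a)/2; g''(-7/8 - (3/56)*sqrt(665)) = -(2395904/532429875)*sqrt(665), so the residue is -(1197952/532429875)*sqrt(665).
The factor η**2 + 7*η/4 - 8/7 splits as (η - a)(η - a') with a = -7/8 + (3/56)*sqrt(665), a' = -7/8 - (3/56)*sqrt(665). At the order-3 pole a set g(η) = (η - a)^3*f(η) = [20/23 - 11*η/14] / (η - a')^3.
Order-3 pole: residue = g''(a)/2; g''(-7/8 + (3/56)*sqrt(665)) = (2395904/532429875)*sqrt(665), so the residue is (1197952/532429875)*sqrt(665).
List the singular points by increasing real part (a conjugate pair: the negative imaginary part first).
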